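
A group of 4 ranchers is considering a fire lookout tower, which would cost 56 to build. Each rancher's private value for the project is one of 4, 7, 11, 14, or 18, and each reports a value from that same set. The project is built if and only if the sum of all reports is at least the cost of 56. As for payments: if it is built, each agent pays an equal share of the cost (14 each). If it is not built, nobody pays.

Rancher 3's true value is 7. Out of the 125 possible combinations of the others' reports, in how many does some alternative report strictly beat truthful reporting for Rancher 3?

Others report (14, 18, 18): truth gives -7; report 4 gives 0 > -7. Violating.
Others report (18, 14, 18): truth gives -7; report 4 gives 0 > -7. Violating.
Others report (18, 18, 14): truth gives -7; report 4 gives 0 > -7. Violating.
Others report (4, 4, 4): truth gives 0; no alternative beats it.
Others report (4, 4, 7): truth gives 0; no alternative beats it.
(Checking all 125 profiles: 3 have a profitable deviation, 122 do not.)

3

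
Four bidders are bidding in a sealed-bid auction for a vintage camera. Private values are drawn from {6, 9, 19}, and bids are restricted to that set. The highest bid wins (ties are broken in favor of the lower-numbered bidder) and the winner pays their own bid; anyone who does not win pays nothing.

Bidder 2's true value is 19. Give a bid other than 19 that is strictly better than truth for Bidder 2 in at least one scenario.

Suppose Bidder 1 bids 6, Bidder 3 bids 6 and Bidder 4 bids 6.
Bid 19: wins, pays 19, utility 19 - 19 = 0.
Bid 9: wins, pays 9, utility 19 - 9 = 10.
So bidding 9 beats truth here (10 > 0).

9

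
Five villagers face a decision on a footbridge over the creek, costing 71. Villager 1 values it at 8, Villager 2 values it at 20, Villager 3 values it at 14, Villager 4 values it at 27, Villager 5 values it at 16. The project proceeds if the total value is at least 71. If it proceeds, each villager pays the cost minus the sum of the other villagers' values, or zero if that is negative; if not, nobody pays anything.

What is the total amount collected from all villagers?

21

Total value 85 ≥ cost 71, so it is built.
Villager 1: others sum to 77; max(0, 71 - 77) = 0.
Villager 2: others sum to 65; max(0, 71 - 65) = 6.
Villager 3: others sum to 71; max(0, 71 - 71) = 0.
Villager 4: others sum to 58; max(0, 71 - 58) = 13.
Villager 5: others sum to 69; max(0, 71 - 69) = 2.
Total collected = 0 + 6 + 0 + 13 + 2 = 21.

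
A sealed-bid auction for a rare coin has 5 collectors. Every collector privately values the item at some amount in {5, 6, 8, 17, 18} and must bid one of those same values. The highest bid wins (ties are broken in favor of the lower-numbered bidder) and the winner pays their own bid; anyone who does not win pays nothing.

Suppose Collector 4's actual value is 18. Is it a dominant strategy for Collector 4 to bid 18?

Consider the case where Collector 1 bids 5, Collector 2 bids 5, Collector 3 bids 5 and Collector 5 bids 5.
Truthful bid 18: wins, pays 18, utility 18 - 18 = 0.
Bid 6 instead: wins, pays 6, utility 18 - 6 = 12.
Since 12 > 0, bidding 6 is strictly better here, so truthful bidding is not dominant.

No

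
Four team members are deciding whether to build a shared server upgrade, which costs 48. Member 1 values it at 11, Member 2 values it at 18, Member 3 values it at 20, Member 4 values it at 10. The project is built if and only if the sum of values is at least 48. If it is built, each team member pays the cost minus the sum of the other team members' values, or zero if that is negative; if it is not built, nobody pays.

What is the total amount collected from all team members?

16

Total value 59 ≥ cost 48, so it is built.
Member 1: others sum to 48; max(0, 48 - 48) = 0.
Member 2: others sum to 41; max(0, 48 - 41) = 7.
Member 3: others sum to 39; max(0, 48 - 39) = 9.
Member 4: others sum to 49; max(0, 48 - 49) = 0.
Total collected = 0 + 7 + 9 + 0 = 16.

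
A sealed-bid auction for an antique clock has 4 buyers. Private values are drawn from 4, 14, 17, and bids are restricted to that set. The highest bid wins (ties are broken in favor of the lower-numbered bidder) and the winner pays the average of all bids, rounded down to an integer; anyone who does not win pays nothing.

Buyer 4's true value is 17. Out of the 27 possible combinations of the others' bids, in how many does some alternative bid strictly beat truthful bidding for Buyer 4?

Others bid (4, 4, 4): truth gives 10; bid 14 gives 11 > 10. Violating.
Others bid (4, 4, 14): truth gives 8; no alternative beats it.
Others bid (4, 4, 17): truth gives 0; no alternative beats it.
(Checking all 27 profiles: 1 has a profitable deviation, 26 do not.)

1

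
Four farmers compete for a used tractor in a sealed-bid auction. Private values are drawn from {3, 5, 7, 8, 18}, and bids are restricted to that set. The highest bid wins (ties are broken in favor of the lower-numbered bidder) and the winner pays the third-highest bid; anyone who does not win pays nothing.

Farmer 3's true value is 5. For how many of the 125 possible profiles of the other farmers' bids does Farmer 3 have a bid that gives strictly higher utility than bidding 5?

Others bid (3, 3, 7): truth gives 0; bid 7 gives 2 > 0. Violating.
Others bid (3, 3, 8): truth gives 0; bid 8 gives 2 > 0. Violating.
Others bid (3, 3, 18): truth gives 0; bid 18 gives 2 > 0. Violating.
Others bid (3, 5, 3): truth gives 0; bid 7 gives 2 > 0. Violating.
Others bid (3, 3, 3): truth gives 2; no alternative beats it.
Others bid (3, 3, 5): truth gives 2; no alternative beats it.
(Checking all 125 profiles: 9 have a profitable deviation, 116 do not.)

9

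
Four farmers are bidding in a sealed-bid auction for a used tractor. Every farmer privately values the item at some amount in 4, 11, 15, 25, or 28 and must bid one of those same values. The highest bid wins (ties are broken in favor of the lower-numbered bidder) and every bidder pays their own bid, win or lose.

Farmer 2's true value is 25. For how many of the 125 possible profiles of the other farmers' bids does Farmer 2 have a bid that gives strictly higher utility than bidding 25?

95

Others bid (4, 4, 4): truth gives 0; bid 11 gives 14 > 0. Violating.
Others bid (4, 4, 11): truth gives 0; bid 11 gives 14 > 0. Violating.
Others bid (4, 4, 15): truth gives 0; bid 15 gives 10 > 0. Violating.
Others bid (4, 4, 28): truth gives -25; bid 28 gives -3 > -25. Violating.
Others bid (4, 4, 25): truth gives 0; no alternative beats it.
Others bid (4, 11, 25): truth gives 0; no alternative beats it.
(Checking all 125 profiles: 95 have a profitable deviation, 30 do not.)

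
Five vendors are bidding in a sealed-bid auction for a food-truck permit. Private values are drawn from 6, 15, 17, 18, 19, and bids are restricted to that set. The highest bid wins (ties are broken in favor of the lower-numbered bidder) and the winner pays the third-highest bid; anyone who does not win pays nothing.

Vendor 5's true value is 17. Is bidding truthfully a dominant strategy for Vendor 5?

Consider the case where Vendor 1 bids 6, Vendor 2 bids 6, Vendor 3 bids 6 and Vendor 4 bids 17.
Truthful bid 17: loses, pays 0, utility 0.
Bid 18 instead: wins, pays 6, utility 17 - 6 = 11.
Since 11 > 0, bidding 18 is strictly better here, so truthful bidding is not dominant.

No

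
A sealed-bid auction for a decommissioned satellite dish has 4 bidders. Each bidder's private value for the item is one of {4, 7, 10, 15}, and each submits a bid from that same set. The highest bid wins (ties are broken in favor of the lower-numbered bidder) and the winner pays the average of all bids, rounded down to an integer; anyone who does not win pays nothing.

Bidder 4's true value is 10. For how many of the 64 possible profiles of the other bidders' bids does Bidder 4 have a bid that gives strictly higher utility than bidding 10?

Others bid (4, 4, 4): truth gives 5; bid 7 gives 6 > 5. Violating.
Others bid (4, 4, 10): truth gives 0; bid 15 gives 2 > 0. Violating.
Others bid (4, 7, 10): truth gives 0; bid 15 gives 1 > 0. Violating.
Others bid (4, 10, 4): truth gives 0; bid 15 gives 2 > 0. Violating.
Others bid (4, 4, 7): truth gives 4; no alternative beats it.
Others bid (4, 4, 15): truth gives 0; no alternative beats it.
(Checking all 64 profiles: 16 have a profitable deviation, 48 do not.)

16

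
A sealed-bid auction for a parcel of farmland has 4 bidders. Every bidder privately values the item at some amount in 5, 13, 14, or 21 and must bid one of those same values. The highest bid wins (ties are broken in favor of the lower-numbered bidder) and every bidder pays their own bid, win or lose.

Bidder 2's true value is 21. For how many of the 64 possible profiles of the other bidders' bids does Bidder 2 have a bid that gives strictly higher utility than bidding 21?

34

Others bid (5, 5, 5): truth gives 0; bid 13 gives 8 > 0. Violating.
Others bid (5, 5, 13): truth gives 0; bid 13 gives 8 > 0. Violating.
Others bid (5, 5, 14): truth gives 0; bid 14 gives 7 > 0. Violating.
Others bid (5, 13, 5): truth gives 0; bid 13 gives 8 > 0. Violating.
Others bid (5, 5, 21): truth gives 0; no alternative beats it.
Others bid (5, 13, 21): truth gives 0; no alternative beats it.
(Checking all 64 profiles: 34 have a profitable deviation, 30 do not.)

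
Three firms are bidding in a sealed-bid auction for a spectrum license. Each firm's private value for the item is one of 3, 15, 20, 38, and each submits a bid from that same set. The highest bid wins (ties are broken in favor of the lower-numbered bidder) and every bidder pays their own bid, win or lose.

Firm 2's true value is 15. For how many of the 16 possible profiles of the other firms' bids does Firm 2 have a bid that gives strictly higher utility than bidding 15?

Others bid (3, 20): truth gives -15; bid 3 gives -3 > -15. Violating.
Others bid (3, 38): truth gives -15; bid 3 gives -3 > -15. Violating.
Others bid (15, 3): truth gives -15; bid 3 gives -3 > -15. Violating.
Others bid (15, 15): truth gives -15; bid 3 gives -3 > -15. Violating.
Others bid (3, 3): truth gives 0; no alternative beats it.
Others bid (3, 15): truth gives 0; no alternative beats it.
(Checking all 16 profiles: 14 have a profitable deviation, 2 do not.)

14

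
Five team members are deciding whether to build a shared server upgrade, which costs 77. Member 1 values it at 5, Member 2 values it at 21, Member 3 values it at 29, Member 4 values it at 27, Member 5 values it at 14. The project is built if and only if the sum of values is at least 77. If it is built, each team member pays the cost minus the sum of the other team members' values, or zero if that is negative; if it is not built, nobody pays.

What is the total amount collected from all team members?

Total value 96 ≥ cost 77, so it is built.
Member 1: others sum to 91; max(0, 77 - 91) = 0.
Member 2: others sum to 75; max(0, 77 - 75) = 2.
Member 3: others sum to 67; max(0, 77 - 67) = 10.
Member 4: others sum to 69; max(0, 77 - 69) = 8.
Member 5: others sum to 82; max(0, 77 - 82) = 0.
Total collected = 0 + 2 + 10 + 8 + 0 = 20.

20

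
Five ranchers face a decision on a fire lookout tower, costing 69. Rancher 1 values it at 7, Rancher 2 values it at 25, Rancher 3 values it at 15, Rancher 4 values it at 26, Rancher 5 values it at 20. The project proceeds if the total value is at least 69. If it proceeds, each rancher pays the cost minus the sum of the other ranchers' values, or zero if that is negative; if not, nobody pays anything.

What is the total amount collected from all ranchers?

3

Total value 93 ≥ cost 69, so it is built.
Rancher 1: others sum to 86; max(0, 69 - 86) = 0.
Rancher 2: others sum to 68; max(0, 69 - 68) = 1.
Rancher 3: others sum to 78; max(0, 69 - 78) = 0.
Rancher 4: others sum to 67; max(0, 69 - 67) = 2.
Rancher 5: others sum to 73; max(0, 69 - 73) = 0.
Total collected = 0 + 1 + 0 + 2 + 0 = 3.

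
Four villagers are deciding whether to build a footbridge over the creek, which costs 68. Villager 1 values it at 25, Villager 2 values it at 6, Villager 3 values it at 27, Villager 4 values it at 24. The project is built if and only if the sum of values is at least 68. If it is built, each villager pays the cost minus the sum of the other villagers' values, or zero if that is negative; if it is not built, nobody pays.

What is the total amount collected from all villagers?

34

Total value 82 ≥ cost 68, so it is built.
Villager 1: others sum to 57; max(0, 68 - 57) = 11.
Villager 2: others sum to 76; max(0, 68 - 76) = 0.
Villager 3: others sum to 55; max(0, 68 - 55) = 13.
Villager 4: others sum to 58; max(0, 68 - 58) = 10.
Total collected = 11 + 0 + 13 + 10 = 34.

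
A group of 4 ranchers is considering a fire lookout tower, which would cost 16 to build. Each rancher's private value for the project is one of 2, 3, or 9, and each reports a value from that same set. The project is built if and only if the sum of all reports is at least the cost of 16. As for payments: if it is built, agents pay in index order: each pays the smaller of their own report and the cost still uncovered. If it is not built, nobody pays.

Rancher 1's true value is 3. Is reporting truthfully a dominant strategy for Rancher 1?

No

Consider the case where Rancher 2 reports 2, Rancher 3 reports 3 and Rancher 4 reports 9.
Truthful report 3: project built, pays 3, utility 3 - 3 = 0.
Report 2 instead: project built, pays 2, utility 3 - 2 = 1.
Since 1 > 0, reporting 2 is strictly better here, so truthful reporting is not dominant.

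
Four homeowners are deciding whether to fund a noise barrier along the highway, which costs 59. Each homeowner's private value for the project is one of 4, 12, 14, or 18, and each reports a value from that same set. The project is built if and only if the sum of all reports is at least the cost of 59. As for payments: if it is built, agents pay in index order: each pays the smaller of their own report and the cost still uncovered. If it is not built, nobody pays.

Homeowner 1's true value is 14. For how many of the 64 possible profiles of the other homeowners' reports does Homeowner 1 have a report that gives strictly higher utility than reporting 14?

Others report (12, 18, 18): truth gives 0; report 12 gives 2 > 0. Violating.
Others report (14, 18, 18): truth gives 0; report 12 gives 2 > 0. Violating.
Others report (18, 12, 18): truth gives 0; report 12 gives 2 > 0. Violating.
Others report (18, 14, 18): truth gives 0; report 12 gives 2 > 0. Violating.
Others report (4, 4, 4): truth gives 0; no alternative beats it.
Others report (4, 4, 12): truth gives 0; no alternative beats it.
(Checking all 64 profiles: 7 have a profitable deviation, 57 do not.)

7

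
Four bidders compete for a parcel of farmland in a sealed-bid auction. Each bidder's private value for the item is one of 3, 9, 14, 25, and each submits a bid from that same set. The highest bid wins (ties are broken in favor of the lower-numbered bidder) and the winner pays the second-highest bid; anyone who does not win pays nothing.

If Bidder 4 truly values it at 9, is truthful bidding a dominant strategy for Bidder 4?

Yes

Check each profile of the others' bids and compare truth against every alternative bid.
Others bid (3, 3, 3): truth gives 6, best alternative gives 6.
Others bid (3, 3, 9): truth gives 0, best alternative gives 0.
Others bid (3, 3, 14): truth gives 0, best alternative gives 0.
Others bid (3, 3, 25): truth gives 0, best alternative gives 0.
Others bid (3, 9, 3): truth gives 0, best alternative gives 0.
Others bid (3, 9, 9): truth gives 0, best alternative gives 0.
(Remaining 58 profiles checked similarly; truth is weakly best in each.)
In every case the truthful bid is at least as good as any alternative, so it is a dominant strategy.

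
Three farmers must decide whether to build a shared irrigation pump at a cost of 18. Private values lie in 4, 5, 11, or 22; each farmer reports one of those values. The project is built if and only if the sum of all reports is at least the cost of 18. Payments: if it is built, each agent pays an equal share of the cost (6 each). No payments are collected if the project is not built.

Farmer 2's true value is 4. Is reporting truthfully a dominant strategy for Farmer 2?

Yes

Check each profile of the others' reports and compare truth against every alternative report.
Others report (4, 11): truth gives -2, best alternative gives -2.
Others report (4, 22): truth gives -2, best alternative gives -2.
Others report (5, 11): truth gives -2, best alternative gives -2.
Others report (5, 22): truth gives -2, best alternative gives -2.
Others report (11, 4): truth gives -2, best alternative gives -2.
Others report (11, 5): truth gives -2, best alternative gives -2.
(Remaining 10 profiles checked similarly; truth is weakly best in each.)
In every case the truthful report is at least as good as any alternative, so it is a dominant strategy.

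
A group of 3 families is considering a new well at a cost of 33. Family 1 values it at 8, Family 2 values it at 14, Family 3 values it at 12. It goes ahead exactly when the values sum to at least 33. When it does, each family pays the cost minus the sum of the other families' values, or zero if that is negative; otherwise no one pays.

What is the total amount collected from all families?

31

Total value 34 ≥ cost 33, so it is built.
Family 1: others sum to 26; max(0, 33 - 26) = 7.
Family 2: others sum to 20; max(0, 33 - 20) = 13.
Family 3: others sum to 22; max(0, 33 - 22) = 11.
Total collected = 7 + 13 + 11 = 31.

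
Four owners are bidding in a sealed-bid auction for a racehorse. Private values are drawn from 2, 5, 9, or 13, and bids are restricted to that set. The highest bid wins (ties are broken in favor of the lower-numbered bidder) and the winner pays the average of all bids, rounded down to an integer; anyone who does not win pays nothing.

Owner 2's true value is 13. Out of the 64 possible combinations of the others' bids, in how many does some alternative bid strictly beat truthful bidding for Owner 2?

18

Others bid (2, 2, 2): truth gives 9; bid 5 gives 11 > 9. Violating.
Others bid (2, 2, 5): truth gives 8; bid 5 gives 10 > 8. Violating.
Others bid (2, 2, 9): truth gives 7; bid 9 gives 8 > 7. Violating.
Others bid (2, 5, 2): truth gives 8; bid 5 gives 10 > 8. Violating.
Others bid (2, 2, 13): truth gives 6; no alternative beats it.
Others bid (2, 5, 13): truth gives 5; no alternative beats it.
(Checking all 64 profiles: 18 have a profitable deviation, 46 do not.)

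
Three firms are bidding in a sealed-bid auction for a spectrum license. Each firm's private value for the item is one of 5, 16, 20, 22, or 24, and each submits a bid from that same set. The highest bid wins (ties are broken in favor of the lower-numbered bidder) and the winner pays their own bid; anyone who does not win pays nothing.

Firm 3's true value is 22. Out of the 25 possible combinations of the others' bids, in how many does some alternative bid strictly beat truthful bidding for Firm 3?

4

Others bid (5, 5): truth gives 0; bid 16 gives 6 > 0. Violating.
Others bid (5, 16): truth gives 0; bid 20 gives 2 > 0. Violating.
Others bid (16, 5): truth gives 0; bid 20 gives 2 > 0. Violating.
Others bid (16, 16): truth gives 0; bid 20 gives 2 > 0. Violating.
Others bid (5, 20): truth gives 0; no alternative beats it.
Others bid (5, 22): truth gives 0; no alternative beats it.
(Checking all 25 profiles: 4 have a profitable deviation, 21 do not.)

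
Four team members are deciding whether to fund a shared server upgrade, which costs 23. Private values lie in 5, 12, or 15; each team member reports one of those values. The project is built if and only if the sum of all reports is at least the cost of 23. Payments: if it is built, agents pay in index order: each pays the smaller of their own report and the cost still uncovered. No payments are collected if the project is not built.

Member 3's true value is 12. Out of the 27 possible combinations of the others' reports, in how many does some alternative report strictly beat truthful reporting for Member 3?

Others report (5, 5, 12): truth gives 0; report 5 gives 7 > 0. Violating.
Others report (5, 5, 15): truth gives 0; report 5 gives 7 > 0. Violating.
Others report (5, 12, 5): truth gives 6; report 5 gives 7 > 6. Violating.
Others report (5, 12, 12): truth gives 6; report 5 gives 7 > 6. Violating.
Others report (5, 5, 5): truth gives 0; no alternative beats it.
Others report (5, 15, 5): truth gives 9; no alternative beats it.
(Checking all 27 profiles: 8 have a profitable deviation, 19 do not.)

8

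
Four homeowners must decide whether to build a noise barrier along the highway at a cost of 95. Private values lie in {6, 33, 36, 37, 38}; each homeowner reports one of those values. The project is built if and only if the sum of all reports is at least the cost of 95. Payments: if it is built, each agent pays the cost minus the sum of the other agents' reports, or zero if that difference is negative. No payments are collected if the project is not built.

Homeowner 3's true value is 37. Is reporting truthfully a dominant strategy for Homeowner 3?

Yes

Check each profile of the others' reports and compare truth against every alternative report.
Others report (33, 33, 33): truth gives 37, best alternative gives 37.
Others report (33, 33, 36): truth gives 37, best alternative gives 37.
Others report (33, 33, 37): truth gives 37, best alternative gives 37.
Others report (33, 33, 38): truth gives 37, best alternative gives 37.
Others report (33, 36, 33): truth gives 37, best alternative gives 37.
Others report (33, 36, 36): truth gives 37, best alternative gives 37.
(Remaining 119 profiles checked similarly; truth is weakly best in each.)
In every case the truthful report is at least as good as any alternative, so it is a dominant strategy.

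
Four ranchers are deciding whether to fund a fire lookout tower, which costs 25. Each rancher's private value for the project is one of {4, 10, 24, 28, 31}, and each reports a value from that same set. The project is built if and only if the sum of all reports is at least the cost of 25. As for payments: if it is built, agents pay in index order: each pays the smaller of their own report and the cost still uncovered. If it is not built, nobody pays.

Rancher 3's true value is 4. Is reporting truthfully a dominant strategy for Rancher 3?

Check each profile of the others' reports and compare truth against every alternative report.
Others report (4, 4, 10): truth gives 0, best alternative gives -6.
Others report (4, 4, 24): truth gives 0, best alternative gives -6.
Others report (4, 4, 28): truth gives 0, best alternative gives -6.
Others report (4, 4, 31): truth gives 0, best alternative gives -6.
Others report (4, 10, 4): truth gives 0, best alternative gives -6.
Others report (4, 10, 10): truth gives 0, best alternative gives -6.
(Remaining 119 profiles checked similarly; truth is weakly best in each.)
In every case the truthful report is at least as good as any alternative, so it is a dominant strategy.

Yes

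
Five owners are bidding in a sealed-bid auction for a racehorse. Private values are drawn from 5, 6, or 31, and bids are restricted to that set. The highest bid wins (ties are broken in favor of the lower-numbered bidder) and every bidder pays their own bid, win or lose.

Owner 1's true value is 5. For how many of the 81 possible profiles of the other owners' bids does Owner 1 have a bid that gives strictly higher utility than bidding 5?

Others bid (5, 5, 5, 6): truth gives -5; bid 6 gives -1 > -5. Violating.
Others bid (5, 5, 6, 5): truth gives -5; bid 6 gives -1 > -5. Violating.
Others bid (5, 5, 6, 6): truth gives -5; bid 6 gives -1 > -5. Violating.
Others bid (5, 6, 5, 5): truth gives -5; bid 6 gives -1 > -5. Violating.
Others bid (5, 5, 5, 5): truth gives 0; no alternative beats it.
Others bid (5, 5, 5, 31): truth gives -5; no alternative beats it.
(Checking all 81 profiles: 15 have a profitable deviation, 66 do not.)

15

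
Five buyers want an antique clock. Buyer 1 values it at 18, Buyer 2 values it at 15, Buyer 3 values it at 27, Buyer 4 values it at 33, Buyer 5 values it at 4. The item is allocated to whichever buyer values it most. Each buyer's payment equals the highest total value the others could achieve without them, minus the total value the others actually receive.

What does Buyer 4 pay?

27

Buyer 4 has the highest value and receives the item.
Without Buyer 4, the item would go to the next-highest value, 27, so the others could achieve 27.
With Buyer 4 present and winning, the others receive nothing, so their total is 0.
Payment = 27 - 0 = 27.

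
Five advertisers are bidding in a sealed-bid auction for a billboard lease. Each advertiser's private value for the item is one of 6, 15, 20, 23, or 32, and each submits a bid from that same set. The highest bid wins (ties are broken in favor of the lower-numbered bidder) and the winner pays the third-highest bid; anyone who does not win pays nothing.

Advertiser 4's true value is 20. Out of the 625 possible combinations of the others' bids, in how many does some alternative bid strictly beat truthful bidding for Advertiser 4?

Others bid (6, 6, 6, 23): truth gives 0; bid 23 gives 14 > 0. Violating.
Others bid (6, 6, 6, 32): truth gives 0; bid 32 gives 14 > 0. Violating.
Others bid (6, 6, 15, 23): truth gives 0; bid 23 gives 5 > 0. Violating.
Others bid (6, 6, 15, 32): truth gives 0; bid 32 gives 5 > 0. Violating.
Others bid (6, 6, 6, 6): truth gives 14; no alternative beats it.
Others bid (6, 6, 6, 15): truth gives 14; no alternative beats it.
(Checking all 625 profiles: 64 have a profitable deviation, 561 do not.)

64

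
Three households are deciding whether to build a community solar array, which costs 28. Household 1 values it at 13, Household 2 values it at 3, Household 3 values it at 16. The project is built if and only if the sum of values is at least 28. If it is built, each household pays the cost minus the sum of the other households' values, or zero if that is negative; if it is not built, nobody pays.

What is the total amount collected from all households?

21

Total value 32 ≥ cost 28, so it is built.
Household 1: others sum to 19; max(0, 28 - 19) = 9.
Household 2: others sum to 29; max(0, 28 - 29) = 0.
Household 3: others sum to 16; max(0, 28 - 16) = 12.
Total collected = 9 + 0 + 12 = 21.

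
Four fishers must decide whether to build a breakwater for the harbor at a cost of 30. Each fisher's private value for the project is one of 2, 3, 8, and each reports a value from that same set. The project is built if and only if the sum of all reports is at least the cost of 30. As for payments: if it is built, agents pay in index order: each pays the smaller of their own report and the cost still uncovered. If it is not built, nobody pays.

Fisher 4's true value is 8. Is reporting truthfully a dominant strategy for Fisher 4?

Yes

Check each profile of the others' reports and compare truth against every alternative report.
Others report (8, 8, 8): truth gives 2, best alternative gives 0.
Others report (2, 2, 2): truth gives 0, best alternative gives 0.
Others report (2, 2, 3): truth gives 0, best alternative gives 0.
Others report (2, 2, 8): truth gives 0, best alternative gives 0.
Others report (2, 3, 2): truth gives 0, best alternative gives 0.
Others report (2, 3, 3): truth gives 0, best alternative gives 0.
(Remaining 21 profiles checked similarly; truth is weakly best in each.)
In every case the truthful report is at least as good as any alternative, so it is a dominant strategy.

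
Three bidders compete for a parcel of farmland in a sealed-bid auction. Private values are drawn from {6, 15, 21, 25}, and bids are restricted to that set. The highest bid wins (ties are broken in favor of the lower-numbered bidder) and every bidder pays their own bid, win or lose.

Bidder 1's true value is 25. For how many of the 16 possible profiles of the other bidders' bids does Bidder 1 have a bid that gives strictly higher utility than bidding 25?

Others bid (6, 6): truth gives 0; bid 6 gives 19 > 0. Violating.
Others bid (6, 15): truth gives 0; bid 15 gives 10 > 0. Violating.
Others bid (6, 21): truth gives 0; bid 21 gives 4 > 0. Violating.
Others bid (15, 6): truth gives 0; bid 15 gives 10 > 0. Violating.
Others bid (6, 25): truth gives 0; no alternative beats it.
Others bid (15, 25): truth gives 0; no alternative beats it.
(Checking all 16 profiles: 9 have a profitable deviation, 7 do not.)

9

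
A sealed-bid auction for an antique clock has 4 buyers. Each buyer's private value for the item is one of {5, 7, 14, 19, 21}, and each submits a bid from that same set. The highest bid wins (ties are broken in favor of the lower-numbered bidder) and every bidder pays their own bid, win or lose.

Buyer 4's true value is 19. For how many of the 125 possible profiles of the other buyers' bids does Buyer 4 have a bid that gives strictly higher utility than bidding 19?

106

Others bid (5, 5, 5): truth gives 0; bid 7 gives 12 > 0. Violating.
Others bid (5, 5, 7): truth gives 0; bid 14 gives 5 > 0. Violating.
Others bid (5, 5, 19): truth gives -19; bid 21 gives -2 > -19. Violating.
Others bid (5, 5, 21): truth gives -19; bid 5 gives -5 > -19. Violating.
Others bid (5, 5, 14): truth gives 0; no alternative beats it.
Others bid (5, 7, 14): truth gives 0; no alternative beats it.
(Checking all 125 profiles: 106 have a profitable deviation, 19 do not.)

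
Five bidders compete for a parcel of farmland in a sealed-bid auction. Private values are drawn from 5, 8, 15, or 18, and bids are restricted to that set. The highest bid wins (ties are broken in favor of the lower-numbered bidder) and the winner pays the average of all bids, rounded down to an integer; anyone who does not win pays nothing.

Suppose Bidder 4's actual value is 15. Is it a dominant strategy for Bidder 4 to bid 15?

Consider the case where Bidder 1 bids 5, Bidder 2 bids 5, Bidder 3 bids 5 and Bidder 5 bids 5.
Truthful bid 15: wins, pays 7, utility 15 - 7 = 8.
Bid 8 instead: wins, pays 5, utility 15 - 5 = 10.
Since 10 > 8, bidding 8 is strictly better here, so truthful bidding is not dominant.

No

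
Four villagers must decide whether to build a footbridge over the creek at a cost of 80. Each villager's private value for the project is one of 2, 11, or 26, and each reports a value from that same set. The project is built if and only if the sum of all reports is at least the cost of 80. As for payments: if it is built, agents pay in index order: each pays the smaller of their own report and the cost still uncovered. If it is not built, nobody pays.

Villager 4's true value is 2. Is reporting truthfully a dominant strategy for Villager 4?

Yes

Check each profile of the others' reports and compare truth against every alternative report.
Others report (2, 2, 2): truth gives 0, best alternative gives 0.
Others report (2, 2, 11): truth gives 0, best alternative gives 0.
Others report (2, 2, 26): truth gives 0, best alternative gives 0.
Others report (2, 11, 2): truth gives 0, best alternative gives 0.
Others report (2, 11, 11): truth gives 0, best alternative gives 0.
Others report (2, 11, 26): truth gives 0, best alternative gives 0.
(Remaining 21 profiles checked similarly; truth is weakly best in each.)
In every case the truthful report is at least as good as any alternative, so it is a dominant strategy.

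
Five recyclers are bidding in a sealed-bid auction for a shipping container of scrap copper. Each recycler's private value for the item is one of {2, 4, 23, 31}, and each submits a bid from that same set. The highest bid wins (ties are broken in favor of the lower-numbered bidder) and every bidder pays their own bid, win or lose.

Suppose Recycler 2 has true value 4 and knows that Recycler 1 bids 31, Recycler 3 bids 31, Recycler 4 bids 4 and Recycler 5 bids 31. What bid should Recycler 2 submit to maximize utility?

Bid 2: loses but pays 2, utility -2.
Bid 4: loses but pays 4, utility -4.
Bid 23: loses but pays 23, utility -23.
Bid 31: loses but pays 31, utility -31.
The best choice is 2 with utility -2.

2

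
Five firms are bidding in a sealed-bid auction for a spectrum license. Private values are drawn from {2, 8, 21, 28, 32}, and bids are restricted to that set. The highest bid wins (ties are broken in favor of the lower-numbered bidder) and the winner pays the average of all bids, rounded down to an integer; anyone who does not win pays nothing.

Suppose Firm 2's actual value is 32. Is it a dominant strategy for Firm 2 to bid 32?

No

Consider the case where Firm 1 bids 2, Firm 3 bids 2, Firm 4 bids 2 and Firm 5 bids 2.
Truthful bid 32: wins, pays 8, utility 32 - 8 = 24.
Bid 8 instead: wins, pays 3, utility 32 - 3 = 29.
Since 29 > 24, bidding 8 is strictly better here, so truthful bidding is not dominant.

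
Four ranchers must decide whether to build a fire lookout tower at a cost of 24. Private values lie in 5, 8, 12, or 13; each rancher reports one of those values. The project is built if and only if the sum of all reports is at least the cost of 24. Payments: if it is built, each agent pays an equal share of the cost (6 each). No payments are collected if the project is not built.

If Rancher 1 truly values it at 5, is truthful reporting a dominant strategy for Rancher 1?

Yes

Check each profile of the others' reports and compare truth against every alternative report.
Others report (5, 5, 8): truth gives 0, best alternative gives -1.
Others report (5, 8, 5): truth gives 0, best alternative gives -1.
Others report (8, 5, 5): truth gives 0, best alternative gives -1.
Others report (5, 5, 12): truth gives -1, best alternative gives -1.
Others report (5, 5, 13): truth gives -1, best alternative gives -1.
Others report (5, 8, 8): truth gives -1, best alternative gives -1.
(Remaining 58 profiles checked similarly; truth is weakly best in each.)
In every case the truthful report is at least as good as any alternative, so it is a dominant strategy.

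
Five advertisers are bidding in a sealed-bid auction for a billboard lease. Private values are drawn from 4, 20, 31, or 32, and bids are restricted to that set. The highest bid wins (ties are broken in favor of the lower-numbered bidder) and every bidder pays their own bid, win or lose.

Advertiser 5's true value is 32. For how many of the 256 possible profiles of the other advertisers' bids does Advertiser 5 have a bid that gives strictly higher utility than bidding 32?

191

Others bid (4, 4, 4, 4): truth gives 0; bid 20 gives 12 > 0. Violating.
Others bid (4, 4, 4, 20): truth gives 0; bid 31 gives 1 > 0. Violating.
Others bid (4, 4, 4, 32): truth gives -32; bid 4 gives -4 > -32. Violating.
Others bid (4, 4, 20, 4): truth gives 0; bid 31 gives 1 > 0. Violating.
Others bid (4, 4, 4, 31): truth gives 0; no alternative beats it.
Others bid (4, 4, 20, 31): truth gives 0; no alternative beats it.
(Checking all 256 profiles: 191 have a profitable deviation, 65 do not.)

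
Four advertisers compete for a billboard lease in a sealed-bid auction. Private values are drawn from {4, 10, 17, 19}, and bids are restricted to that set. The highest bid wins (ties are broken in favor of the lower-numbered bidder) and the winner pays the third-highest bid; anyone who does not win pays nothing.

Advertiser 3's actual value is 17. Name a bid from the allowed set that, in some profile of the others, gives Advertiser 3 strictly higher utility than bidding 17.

19

Suppose Advertiser 1 bids 4, Advertiser 2 bids 4 and Advertiser 4 bids 19.
Bid 17: loses, pays 0, utility 0.
Bid 19: wins, pays 4, utility 17 - 4 = 13.
So bidding 19 beats truth here (13 > 0).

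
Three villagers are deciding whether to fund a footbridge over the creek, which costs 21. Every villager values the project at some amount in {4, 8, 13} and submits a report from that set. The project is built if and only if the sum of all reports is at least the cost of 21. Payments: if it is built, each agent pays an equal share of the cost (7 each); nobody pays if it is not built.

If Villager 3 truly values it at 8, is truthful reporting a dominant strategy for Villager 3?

No

Consider the case where Villager 1 reports 4 and Villager 2 reports 4.
Truthful report 8: project not built, utility 0.
Report 13 instead: project built, pays 7, utility 8 - 7 = 1.
Since 1 > 0, reporting 13 is strictly better here, so truthful reporting is not dominant.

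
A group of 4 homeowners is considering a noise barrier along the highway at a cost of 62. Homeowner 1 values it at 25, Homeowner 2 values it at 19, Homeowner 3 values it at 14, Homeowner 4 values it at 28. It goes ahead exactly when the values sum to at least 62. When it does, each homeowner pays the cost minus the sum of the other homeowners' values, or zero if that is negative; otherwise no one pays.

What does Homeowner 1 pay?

Total value 86 ≥ cost 62, so the project is built.
The other homeowners' values sum to 61.
Cost minus that sum is 62 - 61 = 1.

1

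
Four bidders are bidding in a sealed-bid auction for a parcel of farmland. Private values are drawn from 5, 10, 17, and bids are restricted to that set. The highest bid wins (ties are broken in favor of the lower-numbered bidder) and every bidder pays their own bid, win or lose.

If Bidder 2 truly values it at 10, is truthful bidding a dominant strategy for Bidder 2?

No

Consider the case where Bidder 1 bids 5, Bidder 3 bids 5 and Bidder 4 bids 17.
Truthful bid 10: loses but pays 10, utility -10.
Bid 5 instead: loses but pays 5, utility -5.
Since -5 > -10, bidding 5 is strictly better here, so truthful bidding is not dominant.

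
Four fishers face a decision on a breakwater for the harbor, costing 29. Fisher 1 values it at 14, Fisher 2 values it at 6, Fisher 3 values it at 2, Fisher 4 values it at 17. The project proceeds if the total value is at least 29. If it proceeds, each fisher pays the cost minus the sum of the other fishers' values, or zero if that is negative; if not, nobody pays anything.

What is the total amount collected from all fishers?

Total value 39 ≥ cost 29, so it is built.
Fisher 1: others sum to 25; max(0, 29 - 25) = 4.
Fisher 2: others sum to 33; max(0, 29 - 33) = 0.
Fisher 3: others sum to 37; max(0, 29 - 37) = 0.
Fisher 4: others sum to 22; max(0, 29 - 22) = 7.
Total collected = 4 + 0 + 0 + 7 = 11.

11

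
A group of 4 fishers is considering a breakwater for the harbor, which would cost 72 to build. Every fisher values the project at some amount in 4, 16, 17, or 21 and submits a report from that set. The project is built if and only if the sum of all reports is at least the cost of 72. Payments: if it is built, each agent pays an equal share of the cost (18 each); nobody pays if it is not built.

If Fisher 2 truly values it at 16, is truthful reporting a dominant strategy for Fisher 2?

Consider the case where Fisher 1 reports 16, Fisher 3 reports 21 and Fisher 4 reports 21.
Truthful report 16: project built, pays 18, utility 16 - 18 = -2.
Report 4 instead: project not built, utility 0.
Since 0 > -2, reporting 4 is strictly better here, so truthful reporting is not dominant.

No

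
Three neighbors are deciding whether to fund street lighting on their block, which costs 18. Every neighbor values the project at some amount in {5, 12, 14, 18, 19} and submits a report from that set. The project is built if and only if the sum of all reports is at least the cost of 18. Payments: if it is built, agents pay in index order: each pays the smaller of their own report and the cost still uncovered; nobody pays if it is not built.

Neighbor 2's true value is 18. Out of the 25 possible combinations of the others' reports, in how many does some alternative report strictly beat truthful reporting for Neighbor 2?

10

Others report (5, 5): truth gives 5; report 12 gives 6 > 5. Violating.
Others report (5, 12): truth gives 5; report 5 gives 13 > 5. Violating.
Others report (5, 14): truth gives 5; report 5 gives 13 > 5. Violating.
Others report (5, 18): truth gives 5; report 5 gives 13 > 5. Violating.
Others report (14, 5): truth gives 14; no alternative beats it.
Others report (14, 12): truth gives 14; no alternative beats it.
(Checking all 25 profiles: 10 have a profitable deviation, 15 do not.)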